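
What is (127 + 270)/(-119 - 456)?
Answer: -397/575 ≈ -0.69043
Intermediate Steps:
(127 + 270)/(-119 - 456) = 397/(-575) = 397*(-1/575) = -397/575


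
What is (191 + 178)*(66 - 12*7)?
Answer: -6642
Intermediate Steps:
(191 + 178)*(66 - 12*7) = 369*(66 - 84) = 369*(-18) = -6642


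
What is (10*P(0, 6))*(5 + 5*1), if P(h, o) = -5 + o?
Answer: 100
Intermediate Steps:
(10*P(0, 6))*(5 + 5*1) = (10*(-5 + 6))*(5 + 5*1) = (10*1)*(5 + 5) = 10*10 = 100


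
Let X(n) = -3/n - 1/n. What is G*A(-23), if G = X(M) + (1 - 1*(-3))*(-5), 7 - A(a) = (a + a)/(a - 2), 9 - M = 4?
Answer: -13416/125 ≈ -107.33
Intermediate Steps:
M = 5 (M = 9 - 1*4 = 9 - 4 = 5)
X(n) = -4/n
A(a) = 7 - 2*a/(-2 + a) (A(a) = 7 - (a + a)/(a - 2) = 7 - 2*a/(-2 + a))
G = -104/5 (G = -4/5 + (1 - 1*(-3))*(-5) = -4*⅕ + (1 + 3)*(-5) = -⅘ + 4*(-5) = -⅘ - 20 = -104/5 ≈ -20.800)
G*A(-23) = -104*(-14 + 5*(-23))/(5*(-2 - 23)) = -104*(-14 - 115)/(5*(-25)) = -(-104)*(-129)/125 = -104/5*129/25 = -13416/125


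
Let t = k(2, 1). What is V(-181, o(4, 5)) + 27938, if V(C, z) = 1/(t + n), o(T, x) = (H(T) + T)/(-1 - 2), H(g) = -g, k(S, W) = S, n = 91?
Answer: 2598235/93 ≈ 27938.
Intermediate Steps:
t = 2
o(T, x) = 0 (o(T, x) = (-T + T)/(-1 - 2) = 0/(-3) = 0*(-⅓) = 0)
V(C, z) = 1/93 (V(C, z) = 1/(2 + 91) = 1/93)
V(-181, o(4, 5)) + 27938 = 1/93 + 27938 = 2598235/93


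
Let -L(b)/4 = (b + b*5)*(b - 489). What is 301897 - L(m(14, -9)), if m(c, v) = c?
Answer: 142297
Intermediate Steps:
L(b) = -24*b*(-489 + b) (L(b) = -4*(b + b*5)*(b - 489) = -4*(b + 5*b)*(-489 + b) = -4*6*b*(-489 + b) = -24*b*(-489 + b))
301897 - L(m(14, -9)) = 301897 - 24*14*(489 - 1*14) = 301897 - 24*14*(489 - 14) = 301897 - 24*14*475 = 301897 - 1*159600 = 301897 - 159600 = 142297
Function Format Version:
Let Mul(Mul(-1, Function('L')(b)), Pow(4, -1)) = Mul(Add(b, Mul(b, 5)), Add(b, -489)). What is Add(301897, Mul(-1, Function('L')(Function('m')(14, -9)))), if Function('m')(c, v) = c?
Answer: 142297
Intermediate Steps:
Function('L')(b) = Mul(-24, b, Add(-489, b)) (Function('L')(b) = Mul(-4, Mul(Add(b, Mul(b, 5)), Add(b, -489))) = Mul(-4, Mul(Add(b, Mul(5, b)), Add(-489, b))) = Mul(-4, Mul(Mul(6, b), Add(-489, b))) = Mul(-4, Mul(6, b, Add(-489, b))) = Mul(-24, b, Add(-489, b)))
Add(301897, Mul(-1, Function('L')(Function('m')(14, -9)))) = Add(301897, Mul(-1, Mul(24, 14, Add(489, Mul(-1, 14))))) = Add(301897, Mul(-1, Mul(24, 14, Add(489, -14)))) = Add(301897, Mul(-1, Mul(24, 14, 475))) = Add(301897, Mul(-1, 159600)) = Add(301897, -159600) = 142297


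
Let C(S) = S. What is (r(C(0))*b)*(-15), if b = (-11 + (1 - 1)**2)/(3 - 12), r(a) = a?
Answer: 0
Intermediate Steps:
b = 11/9 (b = (-11 + 0**2)/(-9) = (-11 + 0)*(-1/9) = -11*(-1/9) = 11/9 ≈ 1.2222)
(r(C(0))*b)*(-15) = (0*(11/9))*(-15) = 0*(-15) = 0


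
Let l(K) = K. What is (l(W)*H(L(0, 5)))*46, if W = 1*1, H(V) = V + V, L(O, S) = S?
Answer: 460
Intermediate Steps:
H(V) = 2*V
W = 1
(l(W)*H(L(0, 5)))*46 = (1*(2*5))*46 = (1*10)*46 = 10*46 = 460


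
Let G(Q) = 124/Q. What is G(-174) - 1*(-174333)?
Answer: 15166909/87 ≈ 1.7433e+5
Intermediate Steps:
G(-174) - 1*(-174333) = 124/(-174) - 1*(-174333) = 124*(-1/174) + 174333 = -62/87 + 174333 = 15166909/87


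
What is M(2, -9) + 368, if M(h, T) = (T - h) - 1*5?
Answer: 352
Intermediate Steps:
M(h, T) = -5 + T - h (M(h, T) = (T - h) - 5 = -5 + T - h)
M(2, -9) + 368 = (-5 - 9 - 1*2) + 368 = (-5 - 9 - 2) + 368 = -16 + 368 = 352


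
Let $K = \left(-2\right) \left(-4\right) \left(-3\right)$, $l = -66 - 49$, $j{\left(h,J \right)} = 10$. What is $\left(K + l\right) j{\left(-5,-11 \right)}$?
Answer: $-1390$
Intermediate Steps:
$l = -115$
$K = -24$ ($K = 8 \left(-3\right) = -24$)
$\left(K + l\right) j{\left(-5,-11 \right)} = \left(-24 - 115\right) 10 = \left(-139\right) 10 = -1390$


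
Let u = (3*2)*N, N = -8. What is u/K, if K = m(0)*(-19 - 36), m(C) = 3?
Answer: 16/55 ≈ 0.29091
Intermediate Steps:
K = -165 (K = 3*(-19 - 36) = 3*(-55) = -165)
u = -48 (u = (3*2)*(-8) = 6*(-8) = -48)
u/K = -48/(-165) = -48*(-1/165) = 16/55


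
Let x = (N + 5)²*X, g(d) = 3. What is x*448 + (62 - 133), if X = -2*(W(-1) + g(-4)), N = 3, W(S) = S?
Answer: -114759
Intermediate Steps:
X = -4 (X = -2*(-1 + 3) = -2*2 = -4)
x = -256 (x = (3 + 5)²*(-4) = 8²*(-4) = 64*(-4) = -256)
x*448 + (62 - 133) = -256*448 + (62 - 133) = -114688 - 71 = -114759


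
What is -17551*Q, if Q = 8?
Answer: -140408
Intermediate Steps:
-17551*Q = -17551*8 = -140408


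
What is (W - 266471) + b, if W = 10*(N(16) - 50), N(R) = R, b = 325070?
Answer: 58259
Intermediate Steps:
W = -340 (W = 10*(16 - 50) = 10*(-34) = -340)
(W - 266471) + b = (-340 - 266471) + 325070 = -266811 + 325070 = 58259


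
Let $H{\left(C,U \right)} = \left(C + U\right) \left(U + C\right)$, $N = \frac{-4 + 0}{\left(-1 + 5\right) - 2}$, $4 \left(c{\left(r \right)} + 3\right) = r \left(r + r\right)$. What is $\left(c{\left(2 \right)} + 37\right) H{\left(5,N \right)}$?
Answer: $324$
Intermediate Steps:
$c{\left(r \right)} = -3 + \frac{r^{2}}{2}$ ($c{\left(r \right)} = -3 + \frac{r \left(r + r\right)}{4} = -3 + \frac{r 2 r}{4} = -3 + \frac{2 r^{2}}{4} = -3 + \frac{r^{2}}{2}$)
$N = -2$ ($N = - \frac{4}{4 - 2} = - \frac{4}{2} = \left(-4\right) \frac{1}{2} = -2$)
$H{\left(C,U \right)} = \left(C + U\right)^{2}$ ($H{\left(C,U \right)} = \left(C + U\right) \left(C + U\right) = \left(C + U\right)^{2}$)
$\left(c{\left(2 \right)} + 37\right) H{\left(5,N \right)} = \left(\left(-3 + \frac{2^{2}}{2}\right) + 37\right) \left(5 - 2\right)^{2} = \left(\left(-3 + \frac{1}{2} \cdot 4\right) + 37\right) 3^{2} = \left(\left(-3 + 2\right) + 37\right) 9 = \left(-1 + 37\right) 9 = 36 \cdot 9 = 324$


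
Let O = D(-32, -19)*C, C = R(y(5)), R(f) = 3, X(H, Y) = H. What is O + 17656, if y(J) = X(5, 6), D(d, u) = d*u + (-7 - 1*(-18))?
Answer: 19513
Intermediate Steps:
D(d, u) = 11 + d*u (D(d, u) = d*u + (-7 + 18) = d*u + 11 = 11 + d*u)
y(J) = 5
C = 3
O = 1857 (O = (11 - 32*(-19))*3 = (11 + 608)*3 = 619*3 = 1857)
O + 17656 = 1857 + 17656 = 19513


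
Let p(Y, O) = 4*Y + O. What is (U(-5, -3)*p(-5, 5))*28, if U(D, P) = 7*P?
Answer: 8820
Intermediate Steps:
p(Y, O) = O + 4*Y
(U(-5, -3)*p(-5, 5))*28 = ((7*(-3))*(5 + 4*(-5)))*28 = -21*(5 - 20)*28 = -21*(-15)*28 = 315*28 = 8820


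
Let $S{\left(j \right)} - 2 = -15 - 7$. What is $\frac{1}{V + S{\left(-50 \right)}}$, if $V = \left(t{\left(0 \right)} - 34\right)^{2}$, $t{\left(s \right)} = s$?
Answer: $\frac{1}{1136} \approx 0.00088028$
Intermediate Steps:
$S{\left(j \right)} = -20$ ($S{\left(j \right)} = 2 - 22 = -20$)
$V = 1156$ ($V = \left(0 - 34\right)^{2} = \left(-34\right)^{2} = 1156$)
$\frac{1}{V + S{\left(-50 \right)}} = \frac{1}{1156 - 20} = \frac{1}{1136}$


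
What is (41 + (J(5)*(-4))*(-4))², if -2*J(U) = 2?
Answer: 625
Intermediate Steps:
J(U) = -1 (J(U) = -½*2 = -1)
(41 + (J(5)*(-4))*(-4))² = (41 - 1*(-4)*(-4))² = (41 + 4*(-4))² = (41 - 16)² = 25² = 625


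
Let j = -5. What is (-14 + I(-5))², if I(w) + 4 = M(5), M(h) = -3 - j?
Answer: 256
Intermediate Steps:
M(h) = 2 (M(h) = -3 - 1*(-5) = -3 + 5 = 2)
I(w) = -2 (I(w) = -4 + 2 = -2)
(-14 + I(-5))² = (-14 - 2)² = (-16)² = 256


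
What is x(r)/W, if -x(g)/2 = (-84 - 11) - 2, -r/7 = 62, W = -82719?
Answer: -194/82719 ≈ -0.0023453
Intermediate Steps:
r = -434 (r = -7*62 = -434)
x(g) = 194 (x(g) = -2*((-84 - 11) - 2) = -2*(-95 - 2) = -2*(-97) = 194)
x(r)/W = 194/(-82719) = 194*(-1/82719) = -194/82719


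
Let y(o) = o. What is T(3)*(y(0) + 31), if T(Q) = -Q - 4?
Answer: -217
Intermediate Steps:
T(Q) = -4 - Q
T(3)*(y(0) + 31) = (-4 - 1*3)*(0 + 31) = (-4 - 3)*31 = -7*31 = -217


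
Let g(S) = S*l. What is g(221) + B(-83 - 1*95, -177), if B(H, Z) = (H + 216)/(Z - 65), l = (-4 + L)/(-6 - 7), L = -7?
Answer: 22608/121 ≈ 186.84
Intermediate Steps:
l = 11/13 (l = (-4 - 7)/(-6 - 7) = -11/(-13) = -11*(-1/13) = 11/13 ≈ 0.84615)
g(S) = 11*S/13 (g(S) = S*(11/13) = 11*S/13)
B(H, Z) = (216 + H)/(-65 + Z)
g(221) + B(-83 - 1*95, -177) = (11/13)*221 + (216 + (-83 - 1*95))/(-65 - 177) = 187 + (216 + (-83 - 95))/(-242) = 187 - (216 - 178)/242 = 187 - 1/242*38 = 187 - 19/121 = 22608/121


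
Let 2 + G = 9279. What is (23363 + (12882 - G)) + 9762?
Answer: 36730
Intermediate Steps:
G = 9277 (G = -2 + 9279 = 9277)
(23363 + (12882 - G)) + 9762 = (23363 + (12882 - 1*9277)) + 9762 = (23363 + (12882 - 9277)) + 9762 = (23363 + 3605) + 9762 = 26968 + 9762 = 36730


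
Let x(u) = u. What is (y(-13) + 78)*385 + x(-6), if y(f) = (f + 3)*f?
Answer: 80074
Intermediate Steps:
y(f) = f*(3 + f) (y(f) = (3 + f)*f = f*(3 + f))
(y(-13) + 78)*385 + x(-6) = (-13*(3 - 13) + 78)*385 - 6 = (-13*(-10) + 78)*385 - 6 = (130 + 78)*385 - 6 = 208*385 - 6 = 80080 - 6 = 80074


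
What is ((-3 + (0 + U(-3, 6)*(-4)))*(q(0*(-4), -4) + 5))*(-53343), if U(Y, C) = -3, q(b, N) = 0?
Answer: -2400435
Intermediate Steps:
((-3 + (0 + U(-3, 6)*(-4)))*(q(0*(-4), -4) + 5))*(-53343) = ((-3 + (0 - 3*(-4)))*(0 + 5))*(-53343) = ((-3 + (0 + 12))*5)*(-53343) = ((-3 + 12)*5)*(-53343) = (9*5)*(-53343) = 45*(-53343) = -2400435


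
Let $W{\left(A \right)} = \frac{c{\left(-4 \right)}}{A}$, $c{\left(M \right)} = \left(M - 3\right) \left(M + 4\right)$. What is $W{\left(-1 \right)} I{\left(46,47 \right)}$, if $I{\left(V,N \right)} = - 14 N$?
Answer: $0$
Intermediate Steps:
$c{\left(M \right)} = \left(-3 + M\right) \left(4 + M\right)$
$W{\left(A \right)} = 0$ ($W{\left(A \right)} = \frac{-12 - 4 + \left(-4\right)^{2}}{A} = \frac{-12 - 4 + 16}{A} = \frac{0}{A} = 0$)
$W{\left(-1 \right)} I{\left(46,47 \right)} = 0 \left(\left(-14\right) 47\right) = 0 \left(-658\right) = 0$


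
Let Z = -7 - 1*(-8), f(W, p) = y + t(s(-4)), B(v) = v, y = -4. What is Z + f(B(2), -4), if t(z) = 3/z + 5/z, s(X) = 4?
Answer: -1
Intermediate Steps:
t(z) = 8/z
f(W, p) = -2 (f(W, p) = -4 + 8/4 = -4 + 8*(1/4) = -4 + 2 = -2)
Z = 1 (Z = -7 + 8 = 1)
Z + f(B(2), -4) = 1 - 2 = -1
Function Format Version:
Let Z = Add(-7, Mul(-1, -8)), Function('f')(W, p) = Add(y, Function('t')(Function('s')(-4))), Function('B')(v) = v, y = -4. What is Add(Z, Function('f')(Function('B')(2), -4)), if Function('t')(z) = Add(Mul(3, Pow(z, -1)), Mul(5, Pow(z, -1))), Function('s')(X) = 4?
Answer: -1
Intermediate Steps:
Function('t')(z) = Mul(8, Pow(z, -1))
Function('f')(W, p) = -2 (Function('f')(W, p) = Add(-4, Mul(8, Pow(4, -1))) = Add(-4, Mul(8, Rational(1, 4))) = Add(-4, 2) = -2)
Z = 1 (Z = Add(-7, 8) = 1)
Add(Z, Function('f')(Function('B')(2), -4)) = Add(1, -2) = -1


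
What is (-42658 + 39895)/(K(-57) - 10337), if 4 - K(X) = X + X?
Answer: 2763/10219 ≈ 0.27038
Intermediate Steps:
K(X) = 4 - 2*X (K(X) = 4 - (X + X) = 4 - 2*X)
(-42658 + 39895)/(K(-57) - 10337) = (-42658 + 39895)/((4 - 2*(-57)) - 10337) = -2763/((4 + 114) - 10337) = -2763/(118 - 10337) = -2763/(-10219) = -2763*(-1/10219) = 2763/10219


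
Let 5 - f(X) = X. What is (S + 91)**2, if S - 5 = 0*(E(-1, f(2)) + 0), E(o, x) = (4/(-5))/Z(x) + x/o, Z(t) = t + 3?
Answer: 9216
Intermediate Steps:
f(X) = 5 - X
Z(t) = 3 + t
E(o, x) = -4/(5*(3 + x)) + x/o (E(o, x) = (4/(-5))/(3 + x) + x/o = (4*(-1/5))/(3 + x) + x/o = -4/(5*(3 + x)) + x/o)
S = 5 (S = 5 + 0*((-4/5*(-1) + (5 - 1*2)*(3 + (5 - 1*2)))/((-1)*(3 + (5 - 1*2))) + 0) = 5 + 0*(-(4/5 + (5 - 2)*(3 + (5 - 2)))/(3 + (5 - 2)) + 0) = 5 + 0*(-(4/5 + 3*(3 + 3))/(3 + 3) + 0) = 5 + 0*(-1*(4/5 + 3*6)/6 + 0) = 5 + 0*(-1*1/6*(4/5 + 18) + 0) = 5 + 0*(-1*1/6*94/5 + 0) = 5 + 0*(-47/15 + 0) = 5 + 0*(-47/15) = 5 + 0 = 5)
(S + 91)**2 = (5 + 91)**2 = 96**2 = 9216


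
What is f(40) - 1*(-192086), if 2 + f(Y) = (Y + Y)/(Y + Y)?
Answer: 192085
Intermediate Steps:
f(Y) = -1 (f(Y) = -2 + (Y + Y)/(Y + Y) = -2 + (2*Y)/((2*Y)) = -2 + (2*Y)*(1/(2*Y)) = -2 + 1 = -1)
f(40) - 1*(-192086) = -1 - 1*(-192086) = -1 + 192086 = 192085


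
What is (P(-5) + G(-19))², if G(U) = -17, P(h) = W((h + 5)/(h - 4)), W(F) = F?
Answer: 289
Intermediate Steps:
P(h) = (5 + h)/(-4 + h) (P(h) = (h + 5)/(h - 4) = (5 + h)/(-4 + h))
(P(-5) + G(-19))² = ((5 - 5)/(-4 - 5) - 17)² = (0/(-9) - 17)² = (-⅑*0 - 17)² = (0 - 17)² = (-17)² = 289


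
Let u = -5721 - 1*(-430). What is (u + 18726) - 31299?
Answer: -17864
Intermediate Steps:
u = -5291 (u = -5721 + 430 = -5291)
(u + 18726) - 31299 = (-5291 + 18726) - 31299 = 13435 - 31299 = -17864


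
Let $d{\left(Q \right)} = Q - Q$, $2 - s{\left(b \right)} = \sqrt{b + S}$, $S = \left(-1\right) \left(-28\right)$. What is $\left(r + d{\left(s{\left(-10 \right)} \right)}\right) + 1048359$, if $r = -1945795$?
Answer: $-897436$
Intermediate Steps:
$S = 28$
$s{\left(b \right)} = 2 - \sqrt{28 + b}$ ($s{\left(b \right)} = 2 - \sqrt{b + 28} = 2 - \sqrt{28 + b}$)
$d{\left(Q \right)} = 0$
$\left(r + d{\left(s{\left(-10 \right)} \right)}\right) + 1048359 = \left(-1945795 + 0\right) + 1048359 = -1945795 + 1048359 = -897436$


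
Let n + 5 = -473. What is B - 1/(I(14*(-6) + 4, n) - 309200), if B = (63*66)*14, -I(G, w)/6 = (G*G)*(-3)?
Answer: 11293128001/194000 ≈ 58212.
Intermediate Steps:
n = -478 (n = -5 - 473 = -478)
I(G, w) = 18*G² (I(G, w) = -6*G*G*(-3) = -6*G²*(-3) = -(-18)*G² = 18*G²)
B = 58212 (B = 4158*14 = 58212)
B - 1/(I(14*(-6) + 4, n) - 309200) = 58212 - 1/(18*(14*(-6) + 4)² - 309200) = 58212 - 1/(18*(-84 + 4)² - 309200) = 58212 - 1/(18*(-80)² - 309200) = 58212 - 1/(18*6400 - 309200) = 58212 - 1/(115200 - 309200) = 58212 - 1/(-194000) = 58212 - 1*(-1/194000) = 58212 + 1/194000 = 11293128001/194000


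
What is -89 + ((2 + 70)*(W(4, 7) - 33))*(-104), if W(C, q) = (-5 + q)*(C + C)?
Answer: 127207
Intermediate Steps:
W(C, q) = 2*C*(-5 + q) (W(C, q) = (-5 + q)*(2*C) = 2*C*(-5 + q))
-89 + ((2 + 70)*(W(4, 7) - 33))*(-104) = -89 + ((2 + 70)*(2*4*(-5 + 7) - 33))*(-104) = -89 + (72*(2*4*2 - 33))*(-104) = -89 + (72*(16 - 33))*(-104) = -89 + (72*(-17))*(-104) = -89 - 1224*(-104) = -89 + 127296 = 127207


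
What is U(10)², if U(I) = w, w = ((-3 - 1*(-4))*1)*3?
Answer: 9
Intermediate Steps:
w = 3 (w = ((-3 + 4)*1)*3 = (1*1)*3 = 1*3 = 3)
U(I) = 3
U(10)² = 3² = 9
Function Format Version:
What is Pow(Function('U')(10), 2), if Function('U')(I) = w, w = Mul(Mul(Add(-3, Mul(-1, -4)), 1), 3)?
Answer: 9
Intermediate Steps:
w = 3 (w = Mul(Mul(Add(-3, 4), 1), 3) = Mul(Mul(1, 1), 3) = Mul(1, 3) = 3)
Function('U')(I) = 3
Pow(Function('U')(10), 2) = Pow(3, 2) = 9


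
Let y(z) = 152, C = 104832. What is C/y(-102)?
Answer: 13104/19 ≈ 689.68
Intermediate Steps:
C/y(-102) = 104832/152 = 104832*(1/152) = 13104/19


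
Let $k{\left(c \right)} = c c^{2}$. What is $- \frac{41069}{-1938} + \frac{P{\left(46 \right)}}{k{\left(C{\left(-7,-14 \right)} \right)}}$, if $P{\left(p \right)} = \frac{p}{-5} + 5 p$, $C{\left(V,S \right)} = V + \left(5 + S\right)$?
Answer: $\frac{26217299}{1240320} \approx 21.138$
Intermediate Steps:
$C{\left(V,S \right)} = 5 + S + V$
$P{\left(p \right)} = \frac{24 p}{5}$ ($P{\left(p \right)} = p \left(- \frac{1}{5}\right) + 5 p = - \frac{p}{5} + 5 p = \frac{24 p}{5}$)
$k{\left(c \right)} = c^{3}$
$- \frac{41069}{-1938} + \frac{P{\left(46 \right)}}{k{\left(C{\left(-7,-14 \right)} \right)}} = - \frac{41069}{-1938} + \frac{\frac{24}{5} \cdot 46}{\left(5 - 14 - 7\right)^{3}} = \left(-41069\right) \left(- \frac{1}{1938}\right) + \frac{1104}{5 \left(-16\right)^{3}} = \frac{41069}{1938} + \frac{1104}{5 \left(-4096\right)} = \frac{41069}{1938} + \frac{1104}{5} \left(- \frac{1}{4096}\right) = \frac{41069}{1938} - \frac{69}{1280} = \frac{26217299}{1240320}$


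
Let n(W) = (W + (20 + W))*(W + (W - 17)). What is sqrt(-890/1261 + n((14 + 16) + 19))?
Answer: 2*sqrt(3799313557)/1261 ≈ 97.761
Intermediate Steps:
n(W) = (-17 + 2*W)*(20 + 2*W) (n(W) = (20 + 2*W)*(W + (-17 + W)) = (20 + 2*W)*(-17 + 2*W) = (-17 + 2*W)*(20 + 2*W))
sqrt(-890/1261 + n((14 + 16) + 19)) = sqrt(-890/1261 + (-340 + 4*((14 + 16) + 19)**2 + 6*((14 + 16) + 19))) = sqrt(-890*1/1261 + (-340 + 4*(30 + 19)**2 + 6*(30 + 19))) = sqrt(-890/1261 + (-340 + 4*49**2 + 6*49)) = sqrt(-890/1261 + (-340 + 4*2401 + 294)) = sqrt(-890/1261 + (-340 + 9604 + 294)) = sqrt(-890/1261 + 9558) = sqrt(12051748/1261) = 2*sqrt(3799313557)/1261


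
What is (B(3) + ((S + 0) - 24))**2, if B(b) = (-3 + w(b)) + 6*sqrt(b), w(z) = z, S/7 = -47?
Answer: 124717 - 4236*sqrt(3) ≈ 1.1738e+5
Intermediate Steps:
S = -329 (S = 7*(-47) = -329)
B(b) = -3 + b + 6*sqrt(b) (B(b) = (-3 + b) + 6*sqrt(b) = -3 + b + 6*sqrt(b))
(B(3) + ((S + 0) - 24))**2 = ((-3 + 3 + 6*sqrt(3)) + ((-329 + 0) - 24))**2 = (6*sqrt(3) + (-329 - 24))**2 = (6*sqrt(3) - 353)**2 = (-353 + 6*sqrt(3))**2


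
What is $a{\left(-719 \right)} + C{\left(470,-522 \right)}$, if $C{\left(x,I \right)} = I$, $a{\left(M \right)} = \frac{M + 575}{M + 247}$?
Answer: $- \frac{30780}{59} \approx -521.7$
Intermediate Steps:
$a{\left(M \right)} = \frac{575 + M}{247 + M}$
$a{\left(-719 \right)} + C{\left(470,-522 \right)} = \frac{575 - 719}{247 - 719} - 522 = \frac{1}{-472} \left(-144\right) - 522 = \left(- \frac{1}{472}\right) \left(-144\right) - 522 = \frac{18}{59} - 522 = - \frac{30780}{59}$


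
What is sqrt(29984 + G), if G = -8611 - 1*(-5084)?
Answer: sqrt(26457) ≈ 162.66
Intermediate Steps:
G = -3527 (G = -8611 + 5084 = -3527)
sqrt(29984 + G) = sqrt(29984 - 3527) = sqrt(26457)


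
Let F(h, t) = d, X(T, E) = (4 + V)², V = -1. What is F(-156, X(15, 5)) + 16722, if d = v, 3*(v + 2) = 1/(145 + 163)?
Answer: 15449281/924 ≈ 16720.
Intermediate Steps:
X(T, E) = 9 (X(T, E) = (4 - 1)² = 3² = 9)
v = -1847/924 (v = -2 + 1/(3*(145 + 163)) = -2 + (⅓)/308 = -2 + (⅓)*(1/308) = -2 + 1/924 = -1847/924 ≈ -1.9989)
d = -1847/924 ≈ -1.9989
F(h, t) = -1847/924
F(-156, X(15, 5)) + 16722 = -1847/924 + 16722 = 15449281/924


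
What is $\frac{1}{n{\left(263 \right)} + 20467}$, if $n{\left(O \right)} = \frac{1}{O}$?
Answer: $\frac{263}{5382822} \approx 4.8859 \cdot 10^{-5}$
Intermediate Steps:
$\frac{1}{n{\left(263 \right)} + 20467} = \frac{1}{\frac{1}{263} + 20467} = \frac{1}{\frac{5382822}{263}} = \frac{263}{5382822}$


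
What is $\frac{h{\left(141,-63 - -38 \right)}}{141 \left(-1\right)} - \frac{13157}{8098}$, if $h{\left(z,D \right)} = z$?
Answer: $- \frac{21255}{8098} \approx -2.6247$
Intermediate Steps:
$\frac{h{\left(141,-63 - -38 \right)}}{141 \left(-1\right)} - \frac{13157}{8098} = \frac{141}{141 \left(-1\right)} - \frac{13157}{8098} = \frac{141}{-141} - \frac{13157}{8098} = 141 \left(- \frac{1}{141}\right) - \frac{13157}{8098} = -1 - \frac{13157}{8098} = - \frac{21255}{8098}$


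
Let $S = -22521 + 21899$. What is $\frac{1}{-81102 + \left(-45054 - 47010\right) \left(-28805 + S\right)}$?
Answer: $\frac{1}{2709086226} \approx 3.6913 \cdot 10^{-10}$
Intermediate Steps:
$S = -622$
$\frac{1}{-81102 + \left(-45054 - 47010\right) \left(-28805 + S\right)} = \frac{1}{-81102 + \left(-45054 - 47010\right) \left(-28805 - 622\right)} = \frac{1}{-81102 - -2709167328} = \frac{1}{-81102 + 2709167328} = \frac{1}{2709086226}$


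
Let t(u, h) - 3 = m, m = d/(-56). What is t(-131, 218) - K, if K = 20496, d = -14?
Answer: -81971/4 ≈ -20493.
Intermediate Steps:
m = ¼ (m = -14/(-56) = -14*(-1/56) = ¼ ≈ 0.25000)
t(u, h) = 13/4 (t(u, h) = 3 + ¼ = 13/4)
t(-131, 218) - K = 13/4 - 1*20496 = 13/4 - 20496 = -81971/4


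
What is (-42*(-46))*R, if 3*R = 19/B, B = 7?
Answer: 1748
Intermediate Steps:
R = 19/21 (R = (19/7)/3 = (19*(⅐))/3 = (⅓)*(19/7) = 19/21 ≈ 0.90476)
(-42*(-46))*R = -42*(-46)*(19/21) = 1932*(19/21) = 1748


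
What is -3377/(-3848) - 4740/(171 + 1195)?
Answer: -6813269/2628184 ≈ -2.5924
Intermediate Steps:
-3377/(-3848) - 4740/(171 + 1195) = -3377*(-1/3848) - 4740/1366 = 3377/3848 - 4740*1/1366 = 3377/3848 - 2370/683 = -6813269/2628184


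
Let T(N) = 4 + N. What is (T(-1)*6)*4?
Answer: 72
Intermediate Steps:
(T(-1)*6)*4 = ((4 - 1)*6)*4 = (3*6)*4 = 18*4 = 72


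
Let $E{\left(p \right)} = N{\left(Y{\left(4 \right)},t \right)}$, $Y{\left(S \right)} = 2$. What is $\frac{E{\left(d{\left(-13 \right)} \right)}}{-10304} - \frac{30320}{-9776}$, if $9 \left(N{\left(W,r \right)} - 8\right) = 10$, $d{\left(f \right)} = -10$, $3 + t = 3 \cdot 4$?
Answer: $\frac{87842309}{28330848} \approx 3.1006$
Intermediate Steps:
$t = 9$ ($t = -3 + 3 \cdot 4 = -3 + 12 = 9$)
$N{\left(W,r \right)} = \frac{82}{9}$ ($N{\left(W,r \right)} = 8 + \frac{1}{9} \cdot 10 = 8 + \frac{10}{9} = \frac{82}{9}$)
$E{\left(p \right)} = \frac{82}{9}$
$\frac{E{\left(d{\left(-13 \right)} \right)}}{-10304} - \frac{30320}{-9776} = \frac{82}{9 \left(-10304\right)} - \frac{30320}{-9776} = \frac{82}{9} \left(- \frac{1}{10304}\right) - - \frac{1895}{611} = - \frac{41}{46368} + \frac{1895}{611} = \frac{87842309}{28330848}$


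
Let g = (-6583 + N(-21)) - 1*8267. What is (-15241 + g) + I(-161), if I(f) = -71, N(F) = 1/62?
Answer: -1870043/62 ≈ -30162.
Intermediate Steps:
N(F) = 1/62
g = -920699/62 (g = (-6583 + 1/62) - 1*8267 = -408145/62 - 8267 = -920699/62 ≈ -14850.)
(-15241 + g) + I(-161) = (-15241 - 920699/62) - 71 = -1865641/62 - 71 = -1870043/62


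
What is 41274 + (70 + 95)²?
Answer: 68499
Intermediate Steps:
41274 + (70 + 95)² = 41274 + 165² = 41274 + 27225 = 68499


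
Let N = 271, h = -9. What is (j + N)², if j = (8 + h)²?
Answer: 73984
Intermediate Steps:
j = 1 (j = (8 - 9)² = (-1)² = 1)
(j + N)² = (1 + 271)² = 272² = 73984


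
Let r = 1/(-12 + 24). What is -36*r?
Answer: -3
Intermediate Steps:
r = 1/12 ≈ 0.083333
-36*r = -36*1/12 = -3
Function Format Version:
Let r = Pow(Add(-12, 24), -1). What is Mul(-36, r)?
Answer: -3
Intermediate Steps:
r = Rational(1, 12) (r = Pow(12, -1) = Rational(1, 12) ≈ 0.083333)
Mul(-36, r) = Mul(-36, Rational(1, 12)) = -3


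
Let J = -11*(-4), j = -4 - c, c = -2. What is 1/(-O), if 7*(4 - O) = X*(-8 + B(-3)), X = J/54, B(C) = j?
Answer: -189/976 ≈ -0.19365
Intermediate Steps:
j = -2 (j = -4 - 1*(-2) = -4 + 2 = -2)
B(C) = -2
J = 44
X = 22/27 (X = 44/54 = 44*(1/54) = 22/27 ≈ 0.81481)
O = 976/189 (O = 4 - 22*(-8 - 2)/189 = 4 - 22*(-10)/189 = 4 - 1/7*(-220/27) = 4 + 220/189 = 976/189 ≈ 5.1640)
1/(-O) = 1/(-1*976/189) = 1/(-976/189) = -189/976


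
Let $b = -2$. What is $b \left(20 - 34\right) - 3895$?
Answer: $-3867$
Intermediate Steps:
$b \left(20 - 34\right) - 3895 = - 2 \left(20 - 34\right) - 3895 = \left(-2\right) \left(-14\right) - 3895 = 28 - 3895 = -3867$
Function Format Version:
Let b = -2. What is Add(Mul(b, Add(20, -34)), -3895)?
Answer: -3867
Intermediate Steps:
Add(Mul(b, Add(20, -34)), -3895) = Add(Mul(-2, Add(20, -34)), -3895) = Add(Mul(-2, -14), -3895) = Add(28, -3895) = -3867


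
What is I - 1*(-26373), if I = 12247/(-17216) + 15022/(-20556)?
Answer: 2333171469931/88473024 ≈ 26372.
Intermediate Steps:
I = -127592021/88473024 (I = 12247*(-1/17216) + 15022*(-1/20556) = -12247/17216 - 7511/10278 = -127592021/88473024 ≈ -1.4422)
I - 1*(-26373) = -127592021/88473024 - 1*(-26373) = -127592021/88473024 + 26373 = 2333171469931/88473024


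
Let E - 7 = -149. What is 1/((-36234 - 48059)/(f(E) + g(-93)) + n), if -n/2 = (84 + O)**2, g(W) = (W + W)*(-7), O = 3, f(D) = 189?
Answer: -1491/22655051 ≈ -6.5813e-5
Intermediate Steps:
E = -142 (E = 7 - 149 = -142)
g(W) = -14*W (g(W) = (2*W)*(-7) = -14*W)
n = -15138 (n = -2*(84 + 3)**2 = -2*87**2 = -2*7569 = -15138)
1/((-36234 - 48059)/(f(E) + g(-93)) + n) = 1/((-36234 - 48059)/(189 - 14*(-93)) - 15138) = 1/(-84293/(189 + 1302) - 15138) = 1/(-84293/1491 - 15138) = 1/(-22655051/1491) = -1491/22655051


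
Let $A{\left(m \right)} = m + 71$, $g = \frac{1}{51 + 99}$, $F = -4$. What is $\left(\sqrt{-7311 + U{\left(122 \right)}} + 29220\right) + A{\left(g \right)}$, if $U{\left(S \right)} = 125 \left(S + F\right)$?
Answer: $\frac{4393651}{150} + \sqrt{7439} \approx 29377.0$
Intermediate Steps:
$g = \frac{1}{150} \approx 0.0066667$
$U{\left(S \right)} = -500 + 125 S$ ($U{\left(S \right)} = 125 \left(S - 4\right) = 125 \left(-4 + S\right) = -500 + 125 S$)
$A{\left(m \right)} = 71 + m$
$\left(\sqrt{-7311 + U{\left(122 \right)}} + 29220\right) + A{\left(g \right)} = \left(\sqrt{-7311 + \left(-500 + 125 \cdot 122\right)} + 29220\right) + \left(71 + \frac{1}{150}\right) = \left(\sqrt{-7311 + \left(-500 + 15250\right)} + 29220\right) + \frac{10651}{150} = \left(\sqrt{-7311 + 14750} + 29220\right) + \frac{10651}{150} = \left(\sqrt{7439} + 29220\right) + \frac{10651}{150} = \left(29220 + \sqrt{7439}\right) + \frac{10651}{150} = \frac{4393651}{150} + \sqrt{7439}$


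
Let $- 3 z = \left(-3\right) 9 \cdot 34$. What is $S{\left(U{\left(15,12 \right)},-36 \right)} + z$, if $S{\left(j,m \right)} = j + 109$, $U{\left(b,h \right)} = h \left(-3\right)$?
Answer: $379$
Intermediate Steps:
$U{\left(b,h \right)} = - 3 h$
$S{\left(j,m \right)} = 109 + j$
$z = 306$ ($z = - \frac{\left(-3\right) 9 \cdot 34}{3} = - \frac{\left(-27\right) 34}{3} = \left(- \frac{1}{3}\right) \left(-918\right) = 306$)
$S{\left(U{\left(15,12 \right)},-36 \right)} + z = \left(109 - 36\right) + 306 = 73 + 306 = 379$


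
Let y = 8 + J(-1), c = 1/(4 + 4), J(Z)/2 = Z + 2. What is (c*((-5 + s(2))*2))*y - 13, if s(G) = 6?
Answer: -21/2 ≈ -10.500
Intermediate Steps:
J(Z) = 4 + 2*Z (J(Z) = 2*(Z + 2) = 2*(2 + Z) = 4 + 2*Z)
c = ⅛ (c = 1/8 = ⅛ ≈ 0.12500)
y = 10 (y = 8 + (4 + 2*(-1)) = 8 + (4 - 2) = 8 + 2 = 10)
(c*((-5 + s(2))*2))*y - 13 = (((-5 + 6)*2)/8)*10 - 13 = ((1*2)/8)*10 - 13 = ((⅛)*2)*10 - 13 = (¼)*10 - 13 = 5/2 - 13 = -21/2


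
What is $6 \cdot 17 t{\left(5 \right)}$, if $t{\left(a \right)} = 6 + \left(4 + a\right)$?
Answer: $1530$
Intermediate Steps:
$t{\left(a \right)} = 10 + a$
$6 \cdot 17 t{\left(5 \right)} = 6 \cdot 17 \left(10 + 5\right) = 102 \cdot 15 = 1530$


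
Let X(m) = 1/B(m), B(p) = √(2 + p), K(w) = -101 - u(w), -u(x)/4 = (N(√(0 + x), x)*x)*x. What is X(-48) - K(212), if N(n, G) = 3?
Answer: -539227 - I*√46/46 ≈ -5.3923e+5 - 0.14744*I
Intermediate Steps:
u(x) = -12*x² (u(x) = -4*3*x*x = -12*x²)
K(w) = -101 + 12*w² (K(w) = -101 - (-12)*w² = -101 + 12*w²)
X(m) = (2 + m)^(-½) (X(m) = 1/(√(2 + m)) = (2 + m)^(-½))
X(-48) - K(212) = (2 - 48)^(-½) - (-101 + 12*212²) = (-46)^(-½) - (-101 + 12*44944) = -I*√46/46 - (-101 + 539328) = -I*√46/46 - 1*539227 = -I*√46/46 - 539227 = -539227 - I*√46/46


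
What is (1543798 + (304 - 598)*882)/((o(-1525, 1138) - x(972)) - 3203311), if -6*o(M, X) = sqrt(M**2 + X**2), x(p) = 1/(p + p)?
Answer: -15549712147353567600/38778475105479113281 + 809043733440*sqrt(3620669)/38778475105479113281 ≈ -0.40095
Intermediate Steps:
x(p) = 1/(2*p)
o(M, X) = -sqrt(M**2 + X**2)/6
(1543798 + (304 - 598)*882)/((o(-1525, 1138) - x(972)) - 3203311) = (1543798 + (304 - 598)*882)/((-sqrt((-1525)**2 + 1138**2)/6 - 1/(2*972)) - 3203311) = (1543798 - 294*882)/((-sqrt(2325625 + 1295044)/6 - 1/(2*972)) - 3203311) = (1543798 - 259308)/((-sqrt(3620669)/6 - 1*1/1944) - 3203311) = 1284490/((-sqrt(3620669)/6 - 1/1944) - 3203311) = 1284490/((-1/1944 - sqrt(3620669)/6) - 3203311) = 1284490/(-6227236585/1944 - sqrt(3620669)/6)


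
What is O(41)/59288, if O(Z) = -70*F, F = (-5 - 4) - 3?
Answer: 105/7411 ≈ 0.014168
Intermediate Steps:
F = -12 (F = -9 - 3 = -12)
O(Z) = 840 (O(Z) = -70*(-12) = 840)
O(41)/59288 = 840/59288 = 840*(1/59288) = 105/7411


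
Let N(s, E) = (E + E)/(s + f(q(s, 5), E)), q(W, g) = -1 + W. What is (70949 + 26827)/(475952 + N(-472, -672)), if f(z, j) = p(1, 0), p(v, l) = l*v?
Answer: 721098/3510167 ≈ 0.20543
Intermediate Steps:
f(z, j) = 0 (f(z, j) = 0*1 = 0)
N(s, E) = 2*E/s (N(s, E) = (E + E)/(s + 0) = (2*E)/s = 2*E/s)
(70949 + 26827)/(475952 + N(-472, -672)) = (70949 + 26827)/(475952 + 2*(-672)/(-472)) = 97776/(475952 + 2*(-672)*(-1/472)) = 97776/(475952 + 168/59) = 97776/(28081336/59) = 97776*(59/28081336) = 721098/3510167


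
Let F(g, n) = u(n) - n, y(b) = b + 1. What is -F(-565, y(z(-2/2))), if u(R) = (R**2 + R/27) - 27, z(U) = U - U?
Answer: 728/27 ≈ 26.963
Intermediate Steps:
z(U) = 0
y(b) = 1 + b
u(R) = -27 + R**2 + R/27 (u(R) = (R**2 + R/27) - 27 = -27 + R**2 + R/27)
F(g, n) = -27 + n**2 - 26*n/27 (F(g, n) = (-27 + n**2 + n/27) - n = -27 + n**2 - 26*n/27)
-F(-565, y(z(-2/2))) = -(-27 + (1 + 0)**2 - 26*(1 + 0)/27) = -(-27 + 1**2 - 26/27*1) = -(-27 + 1 - 26/27) = -1*(-728/27) = 728/27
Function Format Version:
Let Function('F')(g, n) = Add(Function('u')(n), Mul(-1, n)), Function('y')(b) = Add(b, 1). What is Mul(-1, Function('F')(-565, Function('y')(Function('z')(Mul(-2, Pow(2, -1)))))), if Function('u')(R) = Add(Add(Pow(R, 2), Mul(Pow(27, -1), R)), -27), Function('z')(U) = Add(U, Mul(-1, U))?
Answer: Rational(728, 27) ≈ 26.963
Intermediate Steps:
Function('z')(U) = 0
Function('y')(b) = Add(1, b)
Function('u')(R) = Add(-27, Pow(R, 2), Mul(Rational(1, 27), R)) (Function('u')(R) = Add(Add(Pow(R, 2), Mul(Rational(1, 27), R)), -27) = Add(-27, Pow(R, 2), Mul(Rational(1, 27), R)))
Function('F')(g, n) = Add(-27, Pow(n, 2), Mul(Rational(-26, 27), n)) (Function('F')(g, n) = Add(Add(-27, Pow(n, 2), Mul(Rational(1, 27), n)), Mul(-1, n)) = Add(-27, Pow(n, 2), Mul(Rational(-26, 27), n)))
Mul(-1, Function('F')(-565, Function('y')(Function('z')(Mul(-2, Pow(2, -1)))))) = Mul(-1, Add(-27, Pow(Add(1, 0), 2), Mul(Rational(-26, 27), Add(1, 0)))) = Mul(-1, Add(-27, Pow(1, 2), Mul(Rational(-26, 27), 1))) = Mul(-1, Add(-27, 1, Rational(-26, 27))) = Mul(-1, Rational(-728, 27)) = Rational(728, 27)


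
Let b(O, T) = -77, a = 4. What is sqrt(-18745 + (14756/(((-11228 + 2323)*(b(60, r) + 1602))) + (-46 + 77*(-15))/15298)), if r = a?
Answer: I*sqrt(32361163546170540522279670)/41549750450 ≈ 136.91*I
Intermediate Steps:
r = 4
sqrt(-18745 + (14756/(((-11228 + 2323)*(b(60, r) + 1602))) + (-46 + 77*(-15))/15298)) = sqrt(-18745 + (14756/(((-11228 + 2323)*(-77 + 1602))) + (-46 + 77*(-15))/15298)) = sqrt(-18745 + (14756/((-8905*1525)) + (-46 - 1155)*(1/15298))) = sqrt(-18745 + (14756/(-13580125) - 1201*1/15298)) = sqrt(-18745 + (14756*(-1/13580125) - 1201/15298)) = sqrt(-18745 + (-14756/13580125 - 1201/15298)) = sqrt(-18745 - 16535467413/207748752250) = sqrt(-3894266896393663/207748752250) = I*sqrt(32361163546170540522279670)/41549750450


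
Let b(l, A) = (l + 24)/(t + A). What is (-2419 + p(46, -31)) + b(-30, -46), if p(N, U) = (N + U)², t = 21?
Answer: -54844/25 ≈ -2193.8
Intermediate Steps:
b(l, A) = (24 + l)/(21 + A) (b(l, A) = (l + 24)/(21 + A) = (24 + l)/(21 + A))
(-2419 + p(46, -31)) + b(-30, -46) = (-2419 + (46 - 31)²) + (24 - 30)/(21 - 46) = (-2419 + 15²) - 6/(-25) = (-2419 + 225) - 1/25*(-6) = -2194 + 6/25 = -54844/25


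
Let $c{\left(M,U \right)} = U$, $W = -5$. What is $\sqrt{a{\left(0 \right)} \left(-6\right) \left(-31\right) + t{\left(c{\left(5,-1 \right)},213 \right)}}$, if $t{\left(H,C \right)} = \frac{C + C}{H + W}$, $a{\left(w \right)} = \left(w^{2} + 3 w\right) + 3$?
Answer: $\sqrt{487} \approx 22.068$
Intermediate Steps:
$a{\left(w \right)} = 3 + w^{2} + 3 w$
$t{\left(H,C \right)} = \frac{2 C}{-5 + H}$ ($t{\left(H,C \right)} = \frac{C + C}{H - 5} = \frac{2 C}{-5 + H}$)
$\sqrt{a{\left(0 \right)} \left(-6\right) \left(-31\right) + t{\left(c{\left(5,-1 \right)},213 \right)}} = \sqrt{\left(3 + 0^{2} + 3 \cdot 0\right) \left(-6\right) \left(-31\right) + 2 \cdot 213 \frac{1}{-5 - 1}} = \sqrt{\left(3 + 0 + 0\right) \left(-6\right) \left(-31\right) + 2 \cdot 213 \frac{1}{-6}} = \sqrt{3 \left(-6\right) \left(-31\right) + 2 \cdot 213 \left(- \frac{1}{6}\right)} = \sqrt{\left(-18\right) \left(-31\right) - 71} = \sqrt{558 - 71} = \sqrt{487}$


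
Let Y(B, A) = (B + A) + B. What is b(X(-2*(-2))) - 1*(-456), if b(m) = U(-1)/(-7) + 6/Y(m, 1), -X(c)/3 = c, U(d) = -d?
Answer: 73351/161 ≈ 455.60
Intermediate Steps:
Y(B, A) = A + 2*B (Y(B, A) = (A + B) + B = A + 2*B)
X(c) = -3*c
b(m) = -⅐ + 6/(1 + 2*m) (b(m) = -1*(-1)/(-7) + 6/(1 + 2*m) = 1*(-⅐) + 6/(1 + 2*m) = -⅐ + 6/(1 + 2*m))
b(X(-2*(-2))) - 1*(-456) = (41 - (-6)*(-2*(-2)))/(7*(1 + 2*(-(-6)*(-2)))) - 1*(-456) = (41 - (-6)*4)/(7*(1 + 2*(-3*4))) + 456 = (41 - 2*(-12))/(7*(1 + 2*(-12))) + 456 = (41 + 24)/(7*(1 - 24)) + 456 = (⅐)*65/(-23) + 456 = (⅐)*(-1/23)*65 + 456 = -65/161 + 456 = 73351/161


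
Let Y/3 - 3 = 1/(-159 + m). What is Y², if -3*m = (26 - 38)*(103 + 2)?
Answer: 614656/7569 ≈ 81.207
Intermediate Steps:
m = 420 (m = -(26 - 38)*(103 + 2)/3 = -(-4)*105 = -⅓*(-1260) = 420)
Y = 784/87 (Y = 9 + 3/(-159 + 420) = 9 + 3/261 = 9 + 3*(1/261) = 9 + 1/87 = 784/87 ≈ 9.0115)
Y² = (784/87)² = 614656/7569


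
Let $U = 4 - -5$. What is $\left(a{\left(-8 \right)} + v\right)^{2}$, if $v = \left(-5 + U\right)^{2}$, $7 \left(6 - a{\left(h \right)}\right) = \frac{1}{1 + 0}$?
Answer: $\frac{23409}{49} \approx 477.73$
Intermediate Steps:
$U = 9$ ($U = 4 + 5 = 9$)
$a{\left(h \right)} = \frac{41}{7}$ ($a{\left(h \right)} = 6 - \frac{1}{7 \left(1 + 0\right)} = 6 - \frac{1}{7 \cdot 1} = 6 - \frac{1}{7} = \frac{41}{7}$)
$v = 16$ ($v = \left(-5 + 9\right)^{2} = 4^{2} = 16$)
$\left(a{\left(-8 \right)} + v\right)^{2} = \left(\frac{41}{7} + 16\right)^{2} = \left(\frac{153}{7}\right)^{2} = \frac{23409}{49}$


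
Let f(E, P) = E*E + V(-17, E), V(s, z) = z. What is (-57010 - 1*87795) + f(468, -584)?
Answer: 74687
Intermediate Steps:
f(E, P) = E + E**2 (f(E, P) = E*E + E = E**2 + E = E + E**2)
(-57010 - 1*87795) + f(468, -584) = (-57010 - 1*87795) + 468*(1 + 468) = (-57010 - 87795) + 468*469 = -144805 + 219492 = 74687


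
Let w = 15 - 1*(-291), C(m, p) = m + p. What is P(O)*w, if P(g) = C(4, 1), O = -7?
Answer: 1530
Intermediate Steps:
P(g) = 5 (P(g) = 4 + 1 = 5)
w = 306 (w = 15 + 291 = 306)
P(O)*w = 5*306 = 1530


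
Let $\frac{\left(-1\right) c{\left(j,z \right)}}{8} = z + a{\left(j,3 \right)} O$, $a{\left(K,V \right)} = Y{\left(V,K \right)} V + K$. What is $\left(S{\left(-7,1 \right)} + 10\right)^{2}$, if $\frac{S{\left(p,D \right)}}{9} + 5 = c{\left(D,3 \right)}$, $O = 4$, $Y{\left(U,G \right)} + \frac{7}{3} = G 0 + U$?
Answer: $1243225$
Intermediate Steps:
$Y{\left(U,G \right)} = - \frac{7}{3} + U$ ($Y{\left(U,G \right)} = - \frac{7}{3} + \left(G 0 + U\right) = - \frac{7}{3} + \left(0 + U\right) = - \frac{7}{3} + U$)
$a{\left(K,V \right)} = K + V \left(- \frac{7}{3} + V\right)$ ($a{\left(K,V \right)} = \left(- \frac{7}{3} + V\right) V + K = V \left(- \frac{7}{3} + V\right) + K = K + V \left(- \frac{7}{3} + V\right)$)
$c{\left(j,z \right)} = -64 - 32 j - 8 z$ ($c{\left(j,z \right)} = - 8 \left(z + \left(j + 3^{2} - 7\right) 4\right) = - 8 \left(z + \left(j + 9 - 7\right) 4\right) = - 8 \left(z + \left(2 + j\right) 4\right) = - 8 \left(z + \left(8 + 4 j\right)\right) = - 8 \left(8 + z + 4 j\right) = -64 - 32 j - 8 z$)
$S{\left(p,D \right)} = -837 - 288 D$ ($S{\left(p,D \right)} = -45 + 9 \left(-64 - 32 D - 24\right) = -45 + 9 \left(-88 - 32 D\right) = -45 - \left(792 + 288 D\right) = -837 - 288 D$)
$\left(S{\left(-7,1 \right)} + 10\right)^{2} = \left(\left(-837 - 288\right) + 10\right)^{2} = \left(-1125 + 10\right)^{2} = \left(-1115\right)^{2} = 1243225$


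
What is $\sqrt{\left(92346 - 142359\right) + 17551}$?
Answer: $i \sqrt{32462} \approx 180.17 i$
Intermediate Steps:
$\sqrt{\left(92346 - 142359\right) + 17551} = \sqrt{-50013 + 17551} = \sqrt{-32462} = i \sqrt{32462}$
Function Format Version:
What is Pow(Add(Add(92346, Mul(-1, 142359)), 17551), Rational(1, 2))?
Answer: Mul(I, Pow(32462, Rational(1, 2))) ≈ Mul(180.17, I)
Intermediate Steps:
Pow(Add(Add(92346, Mul(-1, 142359)), 17551), Rational(1, 2)) = Pow(Add(Add(92346, -142359), 17551), Rational(1, 2)) = Pow(Add(-50013, 17551), Rational(1, 2)) = Pow(-32462, Rational(1, 2)) = Mul(I, Pow(32462, Rational(1, 2)))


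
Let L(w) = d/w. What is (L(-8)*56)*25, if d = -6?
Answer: 1050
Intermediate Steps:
L(w) = -6/w
(L(-8)*56)*25 = (-6/(-8)*56)*25 = (-6*(-⅛)*56)*25 = ((¾)*56)*25 = 42*25 = 1050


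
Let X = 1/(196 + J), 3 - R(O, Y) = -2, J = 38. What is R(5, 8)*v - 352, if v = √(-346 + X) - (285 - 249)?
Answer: -532 + 5*I*√2105038/78 ≈ -532.0 + 93.005*I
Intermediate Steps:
R(O, Y) = 5 (R(O, Y) = 3 - 1*(-2) = 3 + 2 = 5)
X = 1/234 (X = 1/(196 + 38) = 1/234 ≈ 0.0042735)
v = -36 + I*√2105038/78 (v = √(-346 + 1/234) - (285 - 249) = √(-80963/234) - 1*36 = I*√2105038/78 - 36 = -36 + I*√2105038/78 ≈ -36.0 + 18.601*I)
R(5, 8)*v - 352 = 5*(-36 + I*√2105038/78) - 352 = (-180 + 5*I*√2105038/78) - 352 = -532 + 5*I*√2105038/78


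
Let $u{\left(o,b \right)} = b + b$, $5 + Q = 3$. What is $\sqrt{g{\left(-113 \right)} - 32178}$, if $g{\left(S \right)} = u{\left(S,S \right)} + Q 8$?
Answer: $2 i \sqrt{8105} \approx 180.06 i$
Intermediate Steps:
$Q = -2$ ($Q = -5 + 3 = -2$)
$u{\left(o,b \right)} = 2 b$
$g{\left(S \right)} = -16 + 2 S$ ($g{\left(S \right)} = 2 S - 16 = -16 + 2 S$)
$\sqrt{g{\left(-113 \right)} - 32178} = \sqrt{\left(-16 + 2 \left(-113\right)\right) - 32178} = \sqrt{\left(-16 - 226\right) - 32178} = \sqrt{-242 - 32178} = \sqrt{-32420} = 2 i \sqrt{8105}$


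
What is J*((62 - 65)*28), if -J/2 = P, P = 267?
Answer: 44856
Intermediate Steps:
J = -534 (J = -2*267 = -534)
J*((62 - 65)*28) = -534*(62 - 65)*28 = -(-1602)*28 = -534*(-84) = 44856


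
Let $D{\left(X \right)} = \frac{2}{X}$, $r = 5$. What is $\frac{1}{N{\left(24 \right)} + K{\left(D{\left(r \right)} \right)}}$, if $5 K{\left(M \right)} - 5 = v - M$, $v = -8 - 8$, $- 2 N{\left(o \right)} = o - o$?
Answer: $- \frac{25}{57} \approx -0.4386$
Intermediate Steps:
$N{\left(o \right)} = 0$ ($N{\left(o \right)} = - \frac{o - o}{2} = \left(- \frac{1}{2}\right) 0 = 0$)
$v = -16$ ($v = -8 - 8 = -16$)
$K{\left(M \right)} = - \frac{11}{5} - \frac{M}{5}$ ($K{\left(M \right)} = 1 + \frac{-16 - M}{5} = 1 - \left(\frac{16}{5} + \frac{M}{5}\right) = - \frac{11}{5} - \frac{M}{5}$)
$\frac{1}{N{\left(24 \right)} + K{\left(D{\left(r \right)} \right)}} = \frac{1}{0 - \left(\frac{11}{5} + \frac{2 \cdot \frac{1}{5}}{5}\right)} = \frac{1}{0 - \frac{57}{25}} = \frac{1}{- \frac{57}{25}} = - \frac{25}{57}$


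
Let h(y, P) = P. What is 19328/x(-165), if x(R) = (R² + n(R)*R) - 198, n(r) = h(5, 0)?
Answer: 19328/27027 ≈ 0.71514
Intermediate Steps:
n(r) = 0
x(R) = -198 + R² (x(R) = (R² + 0*R) - 198 = (R² + 0) - 198 = R² - 198 = -198 + R²)
19328/x(-165) = 19328/(-198 + (-165)²) = 19328/(-198 + 27225) = 19328/27027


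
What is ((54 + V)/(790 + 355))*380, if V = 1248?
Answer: 98952/229 ≈ 432.10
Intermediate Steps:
((54 + V)/(790 + 355))*380 = ((54 + 1248)/(790 + 355))*380 = (1302/1145)*380 = 98952/229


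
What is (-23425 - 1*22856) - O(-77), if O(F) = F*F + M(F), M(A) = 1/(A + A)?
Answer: -8040339/154 ≈ -52210.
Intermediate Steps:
M(A) = 1/(2*A)
O(F) = F² + 1/(2*F) (O(F) = F*F + 1/(2*F) = F² + 1/(2*F))
(-23425 - 1*22856) - O(-77) = (-23425 - 1*22856) - (½ + (-77)³)/(-77) = (-23425 - 22856) - (-1)*(½ - 456533)/77 = -46281 - (-1)*(-913065)/(77*2) = -46281 - 1*913065/154 = -46281 - 913065/154 = -8040339/154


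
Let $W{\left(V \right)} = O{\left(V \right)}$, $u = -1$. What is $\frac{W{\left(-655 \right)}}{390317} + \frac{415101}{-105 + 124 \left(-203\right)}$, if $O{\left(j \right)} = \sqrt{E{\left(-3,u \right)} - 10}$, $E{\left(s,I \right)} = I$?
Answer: $- \frac{415101}{25277} + \frac{i \sqrt{11}}{390317} \approx -16.422 + 8.4973 \cdot 10^{-6} i$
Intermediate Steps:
$O{\left(j \right)} = i \sqrt{11}$ ($O{\left(j \right)} = \sqrt{-1 - 10} = \sqrt{-11} = i \sqrt{11}$)
$W{\left(V \right)} = i \sqrt{11}$
$\frac{W{\left(-655 \right)}}{390317} + \frac{415101}{-105 + 124 \left(-203\right)} = \frac{i \sqrt{11}}{390317} + \frac{415101}{-105 + 124 \left(-203\right)} = i \sqrt{11} \cdot \frac{1}{390317} + \frac{415101}{-105 - 25172} = \frac{i \sqrt{11}}{390317} + \frac{415101}{-25277} = \frac{i \sqrt{11}}{390317} + 415101 \left(- \frac{1}{25277}\right) = \frac{i \sqrt{11}}{390317} - \frac{415101}{25277} = - \frac{415101}{25277} + \frac{i \sqrt{11}}{390317}$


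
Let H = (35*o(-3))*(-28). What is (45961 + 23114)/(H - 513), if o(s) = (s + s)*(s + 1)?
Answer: -23025/4091 ≈ -5.6282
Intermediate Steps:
o(s) = 2*s*(1 + s) (o(s) = (2*s)*(1 + s) = 2*s*(1 + s))
H = -11760 (H = (35*(2*(-3)*(1 - 3)))*(-28) = (35*(2*(-3)*(-2)))*(-28) = (35*12)*(-28) = 420*(-28) = -11760)
(45961 + 23114)/(H - 513) = (45961 + 23114)/(-11760 - 513) = 69075/(-12273) = 69075*(-1/12273) = -23025/4091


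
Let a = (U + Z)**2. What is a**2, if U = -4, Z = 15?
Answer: 14641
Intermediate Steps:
a = 121 (a = (-4 + 15)**2 = 11**2 = 121)
a**2 = 121**2 = 14641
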